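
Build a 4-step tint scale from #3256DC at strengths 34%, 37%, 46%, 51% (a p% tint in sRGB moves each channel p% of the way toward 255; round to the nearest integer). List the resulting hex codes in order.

#788FE8, #7E95E9, #90A4EC, #9BACEE

#3256DC is rgb(50, 86, 220).
34%: (50 + 69.7 = 119.7→120, 86 + 57.46 = 143.46→143, 220 + 11.9 = 231.9→232) → #788FE8
37%: (50 + 75.85 = 125.85→126, 86 + 62.53 = 148.53→149, 220 + 12.95 = 232.95→233) → #7E95E9
46%: (50 + 94.3 = 144.3→144, 86 + 77.74 = 163.74→164, 220 + 16.1 = 236.1→236) → #90A4EC
51%: (50 + 104.55 = 154.55→155, 86 + 86.19 = 172.19→172, 220 + 17.85 = 237.85→238) → #9BACEE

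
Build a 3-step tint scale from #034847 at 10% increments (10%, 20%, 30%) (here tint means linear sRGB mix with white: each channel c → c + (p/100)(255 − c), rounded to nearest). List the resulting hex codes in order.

#034847 is rgb(3, 72, 71).
10%: (3 + 25.2 = 28.2→28, 72 + 18.3 = 90.3→90, 71 + 18.4 = 89.4→89) → #1C5A59
20%: (3 + 50.4 = 53.4→53, 72 + 36.6 = 108.6→109, 71 + 36.8 = 107.8→108) → #356D6C
30%: (3 + 75.6 = 78.6→79, 72 + 54.9 = 126.9→127, 71 + 55.2 = 126.2→126) → #4F7F7E

#1C5A59, #356D6C, #4F7F7E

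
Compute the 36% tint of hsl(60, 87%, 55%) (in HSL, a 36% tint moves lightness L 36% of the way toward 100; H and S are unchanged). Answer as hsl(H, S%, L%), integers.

L moves 36% from 55 toward 100: 55 + 16.2 = 71.2 → 71.
H and S are unchanged.

hsl(60, 87%, 71%)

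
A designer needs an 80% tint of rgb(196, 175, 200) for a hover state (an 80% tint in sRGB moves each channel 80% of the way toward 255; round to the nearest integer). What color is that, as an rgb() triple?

rgb(243, 239, 244)

An 80% tint moves each channel 80% toward 255:
  R: 196 + 0.8×(255−196) = 196 + 47.2 = 243.2 → 243
  G: 175 + 64 = 239 → 239
  B: 200 + 0.8×(255−200) = 200 + 44 = 244 → 244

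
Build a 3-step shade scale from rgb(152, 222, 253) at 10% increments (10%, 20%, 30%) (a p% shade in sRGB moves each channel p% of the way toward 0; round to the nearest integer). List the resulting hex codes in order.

10%: (152 − 15.2 = 136.8→137, 222 − 22.2 = 199.8→200, 253 − 25.3 = 227.7→228) → #89c8e4
20%: (152 − 30.4 = 121.6→122, 222 − 44.4 = 177.6→178, 253 − 50.6 = 202.4→202) → #7ab2ca
30%: (152 − 45.6 = 106.4→106, 222 − 66.6 = 155.4→155, 253 − 75.9 = 177.1→177) → #6a9bb1

#89c8e4, #7ab2ca, #6a9bb1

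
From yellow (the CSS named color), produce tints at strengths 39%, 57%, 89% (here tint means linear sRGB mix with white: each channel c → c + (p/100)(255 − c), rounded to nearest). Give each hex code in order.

CSS yellow is rgb(255, 255, 0).
39%: (255→255, 255→255, 0 + 99.45 = 99.45→99) → #FFFF63
57%: (255→255, 255→255, 0 + 145.35 = 145.35→145) → #FFFF91
89%: (255→255, 255→255, 0 + 226.95 = 226.95→227) → #FFFFE3

#FFFF63, #FFFF91, #FFFFE3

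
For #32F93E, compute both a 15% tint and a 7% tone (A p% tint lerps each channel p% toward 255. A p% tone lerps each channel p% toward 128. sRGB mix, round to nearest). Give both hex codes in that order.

#32F93E is rgb(50, 249, 62).
15% tint:
  R: 50 + 30.75 = 80.75 → 81
  G: 249 + 0.9 = 249.9 → 250
  B: 62 + 28.95 = 90.95 → 91
  → #51FA5B
7% tone:
  R: 50 + 5.46 = 55.46 → 55
  G: 249 + 0.07×(128−249) = 249 − 8.47 = 240.53 → 241
  B: 62 + 0.07×(128−62) = 62 + 4.62 = 66.62 → 67
  → #37F143

#51FA5B, #37F143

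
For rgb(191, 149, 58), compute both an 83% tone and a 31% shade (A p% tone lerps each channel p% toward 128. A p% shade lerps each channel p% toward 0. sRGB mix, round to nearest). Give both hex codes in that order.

83% tone:
  R: 191 − 52.29 = 138.71 → 139
  G: 149 + 0.83×(128−149) = 149 − 17.43 = 131.57 → 132
  B: 58 + 58.1 = 116.1 → 116
  → #8B8474
31% shade:
  R: 191 + 0.31×(0−191) = 191 − 59.21 = 131.79 → 132
  G: 149 − 46.19 = 102.81 → 103
  B: 58 + 0.31×(0−58) = 58 − 17.98 = 40.02 → 40
  → #846728

#8B8474, #846728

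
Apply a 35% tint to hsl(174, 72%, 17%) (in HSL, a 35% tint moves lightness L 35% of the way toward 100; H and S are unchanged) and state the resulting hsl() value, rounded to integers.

hsl(174, 72%, 46%)

L moves 35% from 17 toward 100: 17 + 29.05 = 46.05 → 46.
H and S are unchanged.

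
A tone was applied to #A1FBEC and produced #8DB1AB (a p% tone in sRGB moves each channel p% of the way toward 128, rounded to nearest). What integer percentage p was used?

60%

#A1FBEC is rgb(161, 251, 236); #8DB1AB is rgb(141, 177, 171).
On the G channel (widest range): 177 ≈ 251 + (p/100)(128 − 251), so p ≈ 100×(177 − 251)/(128 − 251) = -7400/-123 = 60.16.
p = 60 reproduces all three channels after rounding.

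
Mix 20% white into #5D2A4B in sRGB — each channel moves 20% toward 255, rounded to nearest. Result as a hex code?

#7D556F

#5D2A4B is rgb(93, 42, 75).
Per channel, c → c + 0.2(255 − c):
  R: 93 + 0.2×(255−93) = 93 + 32.4 = 125.4 → 125
  G: 42 + 42.6 = 84.6 → 85
  B: 75 + 0.2×(255−75) = 75 + 36 = 111 → 111
rgb(125, 85, 111) = #7D556F.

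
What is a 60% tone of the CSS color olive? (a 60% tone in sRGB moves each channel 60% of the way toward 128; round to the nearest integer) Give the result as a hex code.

CSS olive is rgb(128, 128, 0).
Lerp each channel 60% toward 128:
  R: 128 + 0.6×(128−128) = 128 + 0 = 128 → 128
  G: 128 + 0 = 128 → 128
  B: 0 + 0.6×(128−0) = 0 + 76.8 = 76.8 → 77
rgb(128, 128, 77) = #80804D.

#80804D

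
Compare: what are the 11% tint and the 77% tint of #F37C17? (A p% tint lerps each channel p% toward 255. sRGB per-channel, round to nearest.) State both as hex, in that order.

#F37C17 is rgb(243, 124, 23).
11% tint:
  R: 243 + 0.11×(255−243) = 243 + 1.32 = 244.32 → 244
  G: 124 + 14.41 = 138.41 → 138
  B: 23 + 25.52 = 48.52 → 49
  → #F48A31
77% tint:
  R: 243 + 0.77×(255−243) = 243 + 9.24 = 252.24 → 252
  G: 124 + 100.87 = 224.87 → 225
  B: 23 + 0.77×(255−23) = 23 + 178.64 = 201.64 → 202
  → #FCE1CA

#F48A31, #FCE1CA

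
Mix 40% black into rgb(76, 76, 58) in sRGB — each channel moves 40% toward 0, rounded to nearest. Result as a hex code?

Lerp each channel 40% toward 0:
  R: 76 − 30.4 = 45.6 → 46
  G: 76 + 0.4×(0−76) = 76 − 30.4 = 45.6 → 46
  B: 58 − 23.2 = 34.8 → 35
rgb(46, 46, 35) = #2e2e23.

#2e2e23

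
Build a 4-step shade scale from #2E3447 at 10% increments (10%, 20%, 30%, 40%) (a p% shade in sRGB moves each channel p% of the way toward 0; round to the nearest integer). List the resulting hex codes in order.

#292F40, #252A39, #202432, #1C1F2B

#2E3447 is rgb(46, 52, 71).
10%: (46 − 4.6 = 41.4→41, 52 − 5.2 = 46.8→47, 71 − 7.1 = 63.9→64) → #292F40
20%: (46 − 9.2 = 36.8→37, 52 − 10.4 = 41.6→42, 71 − 14.2 = 56.8→57) → #252A39
30%: (46 − 13.8 = 32.2→32, 52 − 15.6 = 36.4→36, 71 − 21.3 = 49.7→50) → #202432
40%: (46 − 18.4 = 27.6→28, 52 − 20.8 = 31.2→31, 71 − 28.4 = 42.6→43) → #1C1F2B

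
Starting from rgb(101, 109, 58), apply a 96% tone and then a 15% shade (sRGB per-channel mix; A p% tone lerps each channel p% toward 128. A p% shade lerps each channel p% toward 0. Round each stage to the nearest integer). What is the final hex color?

A 96% tone moves each channel 96% toward 128:
  R: 101 + 0.96×(128−101) = 101 + 25.92 = 126.92 → 127
  G: 109 + 0.96×(128−109) = 109 + 18.24 = 127.24 → 127
  B: 58 + 67.2 = 125.2 → 125
After the tone: rgb(127, 127, 125) = #7f7f7d.
A 15% shade moves each channel 15% toward 0:
  R: 127 + 0.15×(0−127) = 127 − 19.05 = 107.95 → 108
  G: 127 + 0.15×(0−127) = 127 − 19.05 = 107.95 → 108
  B: 125 + 0.15×(0−125) = 125 − 18.75 = 106.25 → 106
rgb(108, 108, 106) = #6c6c6a.

#6c6c6a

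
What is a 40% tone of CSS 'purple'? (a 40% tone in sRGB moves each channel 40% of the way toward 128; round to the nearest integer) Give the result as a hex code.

#803380

CSS purple is rgb(128, 0, 128).
Lerp each channel 40% toward 128:
  R: 128 + 0 = 128 → 128
  G: 0 + 51.2 = 51.2 → 51
  B: 128 + 0 = 128 → 128
rgb(128, 51, 128) = #803380.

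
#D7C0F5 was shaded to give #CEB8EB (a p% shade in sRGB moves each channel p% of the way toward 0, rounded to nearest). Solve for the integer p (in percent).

#D7C0F5 is rgb(215, 192, 245); #CEB8EB is rgb(206, 184, 235).
On the B channel (widest range): 235 ≈ 245 + (p/100)(0 − 245), so p ≈ 100×(235 − 245)/(0 − 245) = -1000/-245 = 4.08.
p = 4 reproduces all three channels after rounding.

4%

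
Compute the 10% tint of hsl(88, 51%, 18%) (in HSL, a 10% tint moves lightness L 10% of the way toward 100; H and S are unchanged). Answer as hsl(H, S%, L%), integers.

hsl(88, 51%, 26%)

L moves 10% from 18 toward 100: 18 + 8.2 = 26.2 → 26.
H and S are unchanged.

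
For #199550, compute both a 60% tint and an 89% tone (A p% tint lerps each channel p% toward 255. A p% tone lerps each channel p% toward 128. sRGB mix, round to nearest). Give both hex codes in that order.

#199550 is rgb(25, 149, 80).
60% tint:
  R: 25 + 0.6×(255−25) = 25 + 138 = 163 → 163
  G: 149 + 0.6×(255−149) = 149 + 63.6 = 212.6 → 213
  B: 80 + 105 = 185 → 185
  → #A3D5B9
89% tone:
  R: 25 + 91.67 = 116.67 → 117
  G: 149 − 18.69 = 130.31 → 130
  B: 80 + 0.89×(128−80) = 80 + 42.72 = 122.72 → 123
  → #75827B

#A3D5B9, #75827B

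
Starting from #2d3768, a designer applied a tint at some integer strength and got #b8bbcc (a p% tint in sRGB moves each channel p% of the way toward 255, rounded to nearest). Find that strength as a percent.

#2d3768 is rgb(45, 55, 104); #b8bbcc is rgb(184, 187, 204).
On the R channel (widest range): 184 ≈ 45 + (p/100)(255 − 45), so p ≈ 100×(184 − 45)/(255 − 45) = 13900/210 = 66.19.
p = 66 reproduces all three channels after rounding.

66%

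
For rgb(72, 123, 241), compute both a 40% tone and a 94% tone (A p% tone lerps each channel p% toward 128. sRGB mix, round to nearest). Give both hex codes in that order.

40% tone:
  R: 72 + 0.4×(128−72) = 72 + 22.4 = 94.4 → 94
  G: 123 + 0.4×(128−123) = 123 + 2 = 125 → 125
  B: 241 − 45.2 = 195.8 → 196
  → #5e7dc4
94% tone:
  R: 72 + 52.64 = 124.64 → 125
  G: 123 + 4.7 = 127.7 → 128
  B: 241 − 106.22 = 134.78 → 135
  → #7d8087

#5e7dc4, #7d8087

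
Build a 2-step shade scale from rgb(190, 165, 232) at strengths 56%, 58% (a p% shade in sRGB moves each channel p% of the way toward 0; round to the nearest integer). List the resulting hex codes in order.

#544966, #504561

56%: (190 − 106.4 = 83.6→84, 165 − 92.4 = 72.6→73, 232 − 129.92 = 102.08→102) → #544966
58%: (190 − 110.2 = 79.8→80, 165 − 95.7 = 69.3→69, 232 − 134.56 = 97.44→97) → #504561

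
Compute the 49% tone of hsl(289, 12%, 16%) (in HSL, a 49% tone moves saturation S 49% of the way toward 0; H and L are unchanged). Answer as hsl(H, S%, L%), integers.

hsl(289, 6%, 16%)

S moves 49% from 12 toward 0: 12 − 5.88 = 6.12 → 6.
H and L are unchanged.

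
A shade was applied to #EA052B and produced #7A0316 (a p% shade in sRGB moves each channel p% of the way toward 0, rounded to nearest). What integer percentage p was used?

48%

#EA052B is rgb(234, 5, 43); #7A0316 is rgb(122, 3, 22).
On the R channel (widest range): 122 ≈ 234 + (p/100)(0 − 234), so p ≈ 100×(122 − 234)/(0 − 234) = -11200/-234 = 47.86.
p = 48 reproduces all three channels after rounding.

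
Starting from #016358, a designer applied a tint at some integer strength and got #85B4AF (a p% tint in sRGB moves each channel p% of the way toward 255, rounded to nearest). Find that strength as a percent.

#016358 is rgb(1, 99, 88); #85B4AF is rgb(133, 180, 175).
On the R channel (widest range): 133 ≈ 1 + (p/100)(255 − 1), so p ≈ 100×(133 − 1)/(255 − 1) = 13200/254 = 51.97.
p = 52 reproduces all three channels after rounding.

52%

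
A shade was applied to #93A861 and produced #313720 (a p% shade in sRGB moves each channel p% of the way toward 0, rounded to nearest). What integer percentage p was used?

#93A861 is rgb(147, 168, 97); #313720 is rgb(49, 55, 32).
On the G channel (widest range): 55 ≈ 168 + (p/100)(0 − 168), so p ≈ 100×(55 − 168)/(0 − 168) = -11300/-168 = 67.26.
p = 67 reproduces all three channels after rounding.

67%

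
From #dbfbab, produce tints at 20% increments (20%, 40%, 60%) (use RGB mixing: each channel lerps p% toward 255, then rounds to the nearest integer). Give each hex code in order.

#dbfbab is rgb(219, 251, 171).
20%: (219 + 7.2 = 226.2→226, 251 + 0.8 = 251.8→252, 171 + 16.8 = 187.8→188) → #e2fcbc
40%: (219 + 14.4 = 233.4→233, 251 + 1.6 = 252.6→253, 171 + 33.6 = 204.6→205) → #e9fdcd
60%: (219 + 21.6 = 240.6→241, 251 + 2.4 = 253.4→253, 171 + 50.4 = 221.4→221) → #f1fddd

#e2fcbc, #e9fdcd, #f1fddd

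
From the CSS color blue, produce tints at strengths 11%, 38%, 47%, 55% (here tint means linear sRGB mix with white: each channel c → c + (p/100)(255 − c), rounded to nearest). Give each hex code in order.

#1c1cff, #6161ff, #7878ff, #8c8cff

CSS blue is rgb(0, 0, 255).
11%: (0 + 28.05 = 28.05→28, 0 + 28.05 = 28.05→28, 255→255) → #1c1cff
38%: (0 + 96.9 = 96.9→97, 0 + 96.9 = 96.9→97, 255→255) → #6161ff
47%: (0 + 119.85 = 119.85→120, 0 + 119.85 = 119.85→120, 255→255) → #7878ff
55%: (0 + 140.25 = 140.25→140, 0 + 140.25 = 140.25→140, 255→255) → #8c8cff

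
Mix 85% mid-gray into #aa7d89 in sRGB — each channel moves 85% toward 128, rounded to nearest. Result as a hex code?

#868081

#aa7d89 is rgb(170, 125, 137).
Per channel, c → c + 0.85(128 − c):
  R: 170 + 0.85×(128−170) = 170 − 35.7 = 134.3 → 134
  G: 125 + 2.55 = 127.55 → 128
  B: 137 + 0.85×(128−137) = 137 − 7.65 = 129.35 → 129
rgb(134, 128, 129) = #868081.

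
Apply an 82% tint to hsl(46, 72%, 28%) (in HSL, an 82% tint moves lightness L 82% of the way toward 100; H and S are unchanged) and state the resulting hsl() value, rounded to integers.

hsl(46, 72%, 87%)

L moves 82% from 28 toward 100: 28 + 59.04 = 87.04 → 87.
H and S are unchanged.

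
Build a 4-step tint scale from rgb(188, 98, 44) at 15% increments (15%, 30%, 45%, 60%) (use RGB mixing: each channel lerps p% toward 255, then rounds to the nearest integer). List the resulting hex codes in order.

#C67A4C, #D0916B, #DAA98B, #E4C0AB

15%: (188 + 10.05 = 198.05→198, 98 + 23.55 = 121.55→122, 44 + 31.65 = 75.65→76) → #C67A4C
30%: (188 + 20.1 = 208.1→208, 98 + 47.1 = 145.1→145, 44 + 63.3 = 107.3→107) → #D0916B
45%: (188 + 30.15 = 218.15→218, 98 + 70.65 = 168.65→169, 44 + 94.95 = 138.95→139) → #DAA98B
60%: (188 + 40.2 = 228.2→228, 98 + 94.2 = 192.2→192, 44 + 126.6 = 170.6→171) → #E4C0AB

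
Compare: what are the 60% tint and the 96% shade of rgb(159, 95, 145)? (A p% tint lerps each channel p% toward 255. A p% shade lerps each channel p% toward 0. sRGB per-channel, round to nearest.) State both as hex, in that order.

#d9bfd3, #060406

60% tint:
  R: 159 + 57.6 = 216.6 → 217
  G: 95 + 0.6×(255−95) = 95 + 96 = 191 → 191
  B: 145 + 0.6×(255−145) = 145 + 66 = 211 → 211
  → #d9bfd3
96% shade:
  R: 159 − 152.64 = 6.36 → 6
  G: 95 − 91.2 = 3.8 → 4
  B: 145 + 0.96×(0−145) = 145 − 139.2 = 5.8 → 6
  → #060406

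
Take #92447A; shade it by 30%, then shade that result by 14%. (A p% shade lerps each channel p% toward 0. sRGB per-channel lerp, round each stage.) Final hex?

#92447A is rgb(146, 68, 122).
Lerp each channel 30% toward 0:
  R: 146 + 0.3×(0−146) = 146 − 43.8 = 102.2 → 102
  G: 68 − 20.4 = 47.6 → 48
  B: 122 − 36.6 = 85.4 → 85
After the shade: rgb(102, 48, 85) = #663055.
Lerp each channel 14% toward 0:
  R: 102 + 0.14×(0−102) = 102 − 14.28 = 87.72 → 88
  G: 48 − 6.72 = 41.28 → 41
  B: 85 − 11.9 = 73.1 → 73
rgb(88, 41, 73) = #582949.

#582949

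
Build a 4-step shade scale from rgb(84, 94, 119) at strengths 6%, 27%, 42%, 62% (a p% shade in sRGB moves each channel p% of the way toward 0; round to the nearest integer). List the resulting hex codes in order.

6%: (84 − 5.04 = 78.96→79, 94 − 5.64 = 88.36→88, 119 − 7.14 = 111.86→112) → #4f5870
27%: (84 − 22.68 = 61.32→61, 94 − 25.38 = 68.62→69, 119 − 32.13 = 86.87→87) → #3d4557
42%: (84 − 35.28 = 48.72→49, 94 − 39.48 = 54.52→55, 119 − 49.98 = 69.02→69) → #313745
62%: (84 − 52.08 = 31.92→32, 94 − 58.28 = 35.72→36, 119 − 73.78 = 45.22→45) → #20242d

#4f5870, #3d4557, #313745, #20242d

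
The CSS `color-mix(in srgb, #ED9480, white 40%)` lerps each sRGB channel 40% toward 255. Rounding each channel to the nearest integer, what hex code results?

#ED9480 is rgb(237, 148, 128).
Per channel, c → c + 0.4(255 − c):
  R: 237 + 0.4×(255−237) = 237 + 7.2 = 244.2 → 244
  G: 148 + 42.8 = 190.8 → 191
  B: 128 + 50.8 = 178.8 → 179
rgb(244, 191, 179) = #F4BFB3.

#F4BFB3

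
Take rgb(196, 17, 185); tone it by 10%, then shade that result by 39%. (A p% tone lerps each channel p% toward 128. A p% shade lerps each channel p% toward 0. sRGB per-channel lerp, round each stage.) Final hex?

#73116d

A 10% tone moves each channel 10% toward 128:
  R: 196 − 6.8 = 189.2 → 189
  G: 17 + 11.1 = 28.1 → 28
  B: 185 + 0.1×(128−185) = 185 − 5.7 = 179.3 → 179
After the tone: rgb(189, 28, 179) = #bd1cb3.
Lerp each channel 39% toward 0:
  R: 189 + 0.39×(0−189) = 189 − 73.71 = 115.29 → 115
  G: 28 − 10.92 = 17.08 → 17
  B: 179 + 0.39×(0−179) = 179 − 69.81 = 109.19 → 109
rgb(115, 17, 109) = #73116d.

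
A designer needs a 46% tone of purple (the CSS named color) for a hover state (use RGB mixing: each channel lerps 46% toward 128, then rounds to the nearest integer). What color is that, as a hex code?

#803b80

CSS purple is rgb(128, 0, 128).
Per channel, c → c + 0.46(128 − c):
  R: 128 + 0.46×(128−128) = 128 + 0 = 128 → 128
  G: 0 + 58.88 = 58.88 → 59
  B: 128 + 0.46×(128−128) = 128 + 0 = 128 → 128
rgb(128, 59, 128) = #803b80.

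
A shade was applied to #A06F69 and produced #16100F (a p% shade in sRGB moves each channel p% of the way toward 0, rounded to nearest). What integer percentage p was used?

86%

#A06F69 is rgb(160, 111, 105); #16100F is rgb(22, 16, 15).
On the R channel (widest range): 22 ≈ 160 + (p/100)(0 − 160), so p ≈ 100×(22 − 160)/(0 − 160) = -13800/-160 = 86.25.
p = 86 reproduces all three channels after rounding.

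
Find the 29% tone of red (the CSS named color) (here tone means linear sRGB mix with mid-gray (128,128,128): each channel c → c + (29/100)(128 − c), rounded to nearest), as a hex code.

#da2525

CSS red is rgb(255, 0, 0).
Per channel, c → c + 0.29(128 − c):
  R: 255 + 0.29×(128−255) = 255 − 36.83 = 218.17 → 218
  G: 0 + 0.29×(128−0) = 0 + 37.12 = 37.12 → 37
  B: 0 + 37.12 = 37.12 → 37
rgb(218, 37, 37) = #da2525.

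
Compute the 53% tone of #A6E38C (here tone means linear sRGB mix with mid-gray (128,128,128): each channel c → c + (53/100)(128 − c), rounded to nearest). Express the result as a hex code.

#A6E38C is rgb(166, 227, 140).
Per channel, c → c + 0.53(128 − c):
  R: 166 + 0.53×(128−166) = 166 − 20.14 = 145.86 → 146
  G: 227 + 0.53×(128−227) = 227 − 52.47 = 174.53 → 175
  B: 140 + 0.53×(128−140) = 140 − 6.36 = 133.64 → 134
rgb(146, 175, 134) = #92AF86.

#92AF86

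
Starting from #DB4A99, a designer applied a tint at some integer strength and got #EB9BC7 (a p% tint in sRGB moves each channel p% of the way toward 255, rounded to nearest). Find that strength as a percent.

45%

#DB4A99 is rgb(219, 74, 153); #EB9BC7 is rgb(235, 155, 199).
On the G channel (widest range): 155 ≈ 74 + (p/100)(255 − 74), so p ≈ 100×(155 − 74)/(255 − 74) = 8100/181 = 44.75.
p = 45 reproduces all three channels after rounding.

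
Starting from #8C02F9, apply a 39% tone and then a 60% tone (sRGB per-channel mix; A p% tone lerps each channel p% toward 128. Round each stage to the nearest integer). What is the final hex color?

#8C02F9 is rgb(140, 2, 249).
A 39% tone moves each channel 39% toward 128:
  R: 140 + 0.39×(128−140) = 140 − 4.68 = 135.32 → 135
  G: 2 + 49.14 = 51.14 → 51
  B: 249 + 0.39×(128−249) = 249 − 47.19 = 201.81 → 202
After the tone: rgb(135, 51, 202) = #8733CA.
A 60% tone moves each channel 60% toward 128:
  R: 135 − 4.2 = 130.8 → 131
  G: 51 + 0.6×(128−51) = 51 + 46.2 = 97.2 → 97
  B: 202 + 0.6×(128−202) = 202 − 44.4 = 157.6 → 158
rgb(131, 97, 158) = #83619E.

#83619E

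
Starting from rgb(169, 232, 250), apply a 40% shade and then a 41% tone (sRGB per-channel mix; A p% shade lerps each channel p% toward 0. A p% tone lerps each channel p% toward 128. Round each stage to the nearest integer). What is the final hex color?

#70868D

A 40% shade moves each channel 40% toward 0:
  R: 169 − 67.6 = 101.4 → 101
  G: 232 + 0.4×(0−232) = 232 − 92.8 = 139.2 → 139
  B: 250 + 0.4×(0−250) = 250 − 100 = 150 → 150
After the shade: rgb(101, 139, 150) = #658B96.
Per channel, c → c + 0.41(128 − c):
  R: 101 + 11.07 = 112.07 → 112
  G: 139 + 0.41×(128−139) = 139 − 4.51 = 134.49 → 134
  B: 150 − 9.02 = 140.98 → 141
rgb(112, 134, 141) = #70868D.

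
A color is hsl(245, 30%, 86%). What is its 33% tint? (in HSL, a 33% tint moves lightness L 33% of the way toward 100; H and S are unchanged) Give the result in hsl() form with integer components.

hsl(245, 30%, 91%)

L moves 33% from 86 toward 100: 86 + 4.62 = 90.62 → 91.
H and S are unchanged.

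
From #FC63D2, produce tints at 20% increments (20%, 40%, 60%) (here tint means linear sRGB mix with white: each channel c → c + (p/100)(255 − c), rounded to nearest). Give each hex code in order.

#FC63D2 is rgb(252, 99, 210).
20%: (252 + 0.6 = 252.6→253, 99 + 31.2 = 130.2→130, 210 + 9 = 219→219) → #FD82DB
40%: (252 + 1.2 = 253.2→253, 99 + 62.4 = 161.4→161, 210 + 18 = 228→228) → #FDA1E4
60%: (252 + 1.8 = 253.8→254, 99 + 93.6 = 192.6→193, 210 + 27 = 237→237) → #FEC1ED

#FD82DB, #FDA1E4, #FEC1ED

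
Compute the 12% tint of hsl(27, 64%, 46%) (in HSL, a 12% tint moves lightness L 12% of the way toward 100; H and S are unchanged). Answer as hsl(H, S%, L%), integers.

L moves 12% from 46 toward 100: 46 + 6.48 = 52.48 → 52.
H and S are unchanged.

hsl(27, 64%, 52%)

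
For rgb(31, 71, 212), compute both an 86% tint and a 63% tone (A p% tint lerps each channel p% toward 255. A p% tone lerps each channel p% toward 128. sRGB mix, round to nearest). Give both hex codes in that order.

86% tint:
  R: 31 + 192.64 = 223.64 → 224
  G: 71 + 0.86×(255−71) = 71 + 158.24 = 229.24 → 229
  B: 212 + 0.86×(255−212) = 212 + 36.98 = 248.98 → 249
  → #e0e5f9
63% tone:
  R: 31 + 0.63×(128−31) = 31 + 61.11 = 92.11 → 92
  G: 71 + 35.91 = 106.91 → 107
  B: 212 + 0.63×(128−212) = 212 − 52.92 = 159.08 → 159
  → #5c6b9f

#e0e5f9, #5c6b9f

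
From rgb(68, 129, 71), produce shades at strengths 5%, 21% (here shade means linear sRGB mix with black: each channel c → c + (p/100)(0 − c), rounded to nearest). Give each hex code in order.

#417B43, #366638

5%: (68 − 3.4 = 64.6→65, 129 − 6.45 = 122.55→123, 71 − 3.55 = 67.45→67) → #417B43
21%: (68 − 14.28 = 53.72→54, 129 − 27.09 = 101.91→102, 71 − 14.91 = 56.09→56) → #366638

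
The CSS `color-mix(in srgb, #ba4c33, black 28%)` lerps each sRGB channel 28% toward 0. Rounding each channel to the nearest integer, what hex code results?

#863725

#ba4c33 is rgb(186, 76, 51).
A 28% shade moves each channel 28% toward 0:
  R: 186 − 52.08 = 133.92 → 134
  G: 76 + 0.28×(0−76) = 76 − 21.28 = 54.72 → 55
  B: 51 + 0.28×(0−51) = 51 − 14.28 = 36.72 → 37
rgb(134, 55, 37) = #863725.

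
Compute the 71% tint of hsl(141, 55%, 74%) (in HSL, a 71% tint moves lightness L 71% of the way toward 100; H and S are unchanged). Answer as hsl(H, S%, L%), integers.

hsl(141, 55%, 92%)

L moves 71% from 74 toward 100: 74 + 18.46 = 92.46 → 92.
H and S are unchanged.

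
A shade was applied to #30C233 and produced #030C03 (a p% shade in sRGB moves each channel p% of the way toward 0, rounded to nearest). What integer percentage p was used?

94%

#30C233 is rgb(48, 194, 51); #030C03 is rgb(3, 12, 3).
On the G channel (widest range): 12 ≈ 194 + (p/100)(0 − 194), so p ≈ 100×(12 − 194)/(0 − 194) = -18200/-194 = 93.81.
p = 94 reproduces all three channels after rounding.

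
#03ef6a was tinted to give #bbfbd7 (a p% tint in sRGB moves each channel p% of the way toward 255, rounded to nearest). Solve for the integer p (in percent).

#03ef6a is rgb(3, 239, 106); #bbfbd7 is rgb(187, 251, 215).
On the R channel (widest range): 187 ≈ 3 + (p/100)(255 − 3), so p ≈ 100×(187 − 3)/(255 − 3) = 18400/252 = 73.02.
p = 73 reproduces all three channels after rounding.

73%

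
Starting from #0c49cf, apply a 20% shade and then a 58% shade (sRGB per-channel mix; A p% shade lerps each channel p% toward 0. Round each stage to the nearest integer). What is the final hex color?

#0c49cf is rgb(12, 73, 207).
Lerp each channel 20% toward 0:
  R: 12 + 0.2×(0−12) = 12 − 2.4 = 9.6 → 10
  G: 73 − 14.6 = 58.4 → 58
  B: 207 + 0.2×(0−207) = 207 − 41.4 = 165.6 → 166
After the shade: rgb(10, 58, 166) = #0a3aa6.
A 58% shade moves each channel 58% toward 0:
  R: 10 − 5.8 = 4.2 → 4
  G: 58 − 33.64 = 24.36 → 24
  B: 166 + 0.58×(0−166) = 166 − 96.28 = 69.72 → 70
rgb(4, 24, 70) = #041846.

#041846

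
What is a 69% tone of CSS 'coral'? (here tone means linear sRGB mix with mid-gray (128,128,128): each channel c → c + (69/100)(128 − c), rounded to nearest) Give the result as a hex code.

#a78071

CSS coral is rgb(255, 127, 80).
A 69% tone moves each channel 69% toward 128:
  R: 255 − 87.63 = 167.37 → 167
  G: 127 + 0.69×(128−127) = 127 + 0.69 = 127.69 → 128
  B: 80 + 33.12 = 113.12 → 113
rgb(167, 128, 113) = #a78071.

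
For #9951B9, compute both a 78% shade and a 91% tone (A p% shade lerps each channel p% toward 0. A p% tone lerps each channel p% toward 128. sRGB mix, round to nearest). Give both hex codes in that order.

#9951B9 is rgb(153, 81, 185).
78% shade:
  R: 153 + 0.78×(0−153) = 153 − 119.34 = 33.66 → 34
  G: 81 − 63.18 = 17.82 → 18
  B: 185 + 0.78×(0−185) = 185 − 144.3 = 40.7 → 41
  → #221229
91% tone:
  R: 153 + 0.91×(128−153) = 153 − 22.75 = 130.25 → 130
  G: 81 + 0.91×(128−81) = 81 + 42.77 = 123.77 → 124
  B: 185 + 0.91×(128−185) = 185 − 51.87 = 133.13 → 133
  → #827C85

#221229, #827C85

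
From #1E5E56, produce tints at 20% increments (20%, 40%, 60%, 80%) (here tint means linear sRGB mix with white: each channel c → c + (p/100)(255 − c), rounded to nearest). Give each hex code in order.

#4B7E78, #789E9A, #A5BFBB, #D2DFDD

#1E5E56 is rgb(30, 94, 86).
20%: (30 + 45 = 75→75, 94 + 32.2 = 126.2→126, 86 + 33.8 = 119.8→120) → #4B7E78
40%: (30 + 90 = 120→120, 94 + 64.4 = 158.4→158, 86 + 67.6 = 153.6→154) → #789E9A
60%: (30 + 135 = 165→165, 94 + 96.6 = 190.6→191, 86 + 101.4 = 187.4→187) → #A5BFBB
80%: (30 + 180 = 210→210, 94 + 128.8 = 222.8→223, 86 + 135.2 = 221.2→221) → #D2DFDD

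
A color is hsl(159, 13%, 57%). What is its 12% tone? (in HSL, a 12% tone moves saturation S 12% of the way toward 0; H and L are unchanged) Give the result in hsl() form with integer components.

hsl(159, 11%, 57%)

S moves 12% from 13 toward 0: 13 − 1.56 = 11.44 → 11.
H and L are unchanged.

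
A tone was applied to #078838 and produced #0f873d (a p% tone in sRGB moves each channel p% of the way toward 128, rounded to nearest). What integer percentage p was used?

7%

#078838 is rgb(7, 136, 56); #0f873d is rgb(15, 135, 61).
On the R channel (widest range): 15 ≈ 7 + (p/100)(128 − 7), so p ≈ 100×(15 − 7)/(128 − 7) = 800/121 = 6.61.
p = 7 reproduces all three channels after rounding.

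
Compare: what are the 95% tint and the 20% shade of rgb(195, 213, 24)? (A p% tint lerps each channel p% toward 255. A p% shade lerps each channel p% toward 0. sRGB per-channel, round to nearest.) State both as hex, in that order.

95% tint:
  R: 195 + 57 = 252 → 252
  G: 213 + 39.9 = 252.9 → 253
  B: 24 + 0.95×(255−24) = 24 + 219.45 = 243.45 → 243
  → #FCFDF3
20% shade:
  R: 195 − 39 = 156 → 156
  G: 213 + 0.2×(0−213) = 213 − 42.6 = 170.4 → 170
  B: 24 + 0.2×(0−24) = 24 − 4.8 = 19.2 → 19
  → #9CAA13

#FCFDF3, #9CAA13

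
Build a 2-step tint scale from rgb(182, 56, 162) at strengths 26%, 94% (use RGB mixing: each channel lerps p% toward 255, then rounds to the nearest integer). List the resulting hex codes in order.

#C96CBA, #FBF3F9

26%: (182 + 18.98 = 200.98→201, 56 + 51.74 = 107.74→108, 162 + 24.18 = 186.18→186) → #C96CBA
94%: (182 + 68.62 = 250.62→251, 56 + 187.06 = 243.06→243, 162 + 87.42 = 249.42→249) → #FBF3F9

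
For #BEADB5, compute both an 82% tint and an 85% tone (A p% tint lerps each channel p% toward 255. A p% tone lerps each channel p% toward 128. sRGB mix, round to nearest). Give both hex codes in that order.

#F3F0F2, #898788

#BEADB5 is rgb(190, 173, 181).
82% tint:
  R: 190 + 0.82×(255−190) = 190 + 53.3 = 243.3 → 243
  G: 173 + 0.82×(255−173) = 173 + 67.24 = 240.24 → 240
  B: 181 + 0.82×(255−181) = 181 + 60.68 = 241.68 → 242
  → #F3F0F2
85% tone:
  R: 190 + 0.85×(128−190) = 190 − 52.7 = 137.3 → 137
  G: 173 + 0.85×(128−173) = 173 − 38.25 = 134.75 → 135
  B: 181 + 0.85×(128−181) = 181 − 45.05 = 135.95 → 136
  → #898788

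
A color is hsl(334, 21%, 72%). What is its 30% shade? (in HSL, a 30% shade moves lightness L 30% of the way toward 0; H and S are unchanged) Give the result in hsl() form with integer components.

hsl(334, 21%, 50%)

L moves 30% from 72 toward 0: 72 − 21.6 = 50.4 → 50.
H and S are unchanged.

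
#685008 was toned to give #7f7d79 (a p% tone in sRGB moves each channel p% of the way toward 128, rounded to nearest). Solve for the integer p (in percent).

#685008 is rgb(104, 80, 8); #7f7d79 is rgb(127, 125, 121).
On the B channel (widest range): 121 ≈ 8 + (p/100)(128 − 8), so p ≈ 100×(121 − 8)/(128 − 8) = 11300/120 = 94.17.
p = 94 reproduces all three channels after rounding.

94%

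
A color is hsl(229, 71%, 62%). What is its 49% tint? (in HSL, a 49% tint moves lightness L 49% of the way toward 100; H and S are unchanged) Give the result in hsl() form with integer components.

hsl(229, 71%, 81%)

L moves 49% from 62 toward 100: 62 + 18.62 = 80.62 → 81.
H and S are unchanged.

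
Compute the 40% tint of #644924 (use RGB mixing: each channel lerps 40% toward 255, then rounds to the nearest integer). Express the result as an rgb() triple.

#644924 is rgb(100, 73, 36).
Per channel, c → c + 0.4(255 − c):
  R: 100 + 62 = 162 → 162
  G: 73 + 72.8 = 145.8 → 146
  B: 36 + 0.4×(255−36) = 36 + 87.6 = 123.6 → 124

rgb(162, 146, 124)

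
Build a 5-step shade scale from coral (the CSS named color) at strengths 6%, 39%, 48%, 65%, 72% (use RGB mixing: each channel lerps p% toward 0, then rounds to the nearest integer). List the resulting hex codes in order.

CSS coral is rgb(255, 127, 80).
6%: (255 − 15.3 = 239.7→240, 127 − 7.62 = 119.38→119, 80 − 4.8 = 75.2→75) → #f0774b
39%: (255 − 99.45 = 155.55→156, 127 − 49.53 = 77.47→77, 80 − 31.2 = 48.8→49) → #9c4d31
48%: (255 − 122.4 = 132.6→133, 127 − 60.96 = 66.04→66, 80 − 38.4 = 41.6→42) → #85422a
65%: (255 − 165.75 = 89.25→89, 127 − 82.55 = 44.45→44, 80 − 52 = 28→28) → #592c1c
72%: (255 − 183.6 = 71.4→71, 127 − 91.44 = 35.56→36, 80 − 57.6 = 22.4→22) → #472416

#f0774b, #9c4d31, #85422a, #592c1c, #472416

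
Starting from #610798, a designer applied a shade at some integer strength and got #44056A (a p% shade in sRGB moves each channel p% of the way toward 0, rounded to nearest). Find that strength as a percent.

#610798 is rgb(97, 7, 152); #44056A is rgb(68, 5, 106).
On the B channel (widest range): 106 ≈ 152 + (p/100)(0 − 152), so p ≈ 100×(106 − 152)/(0 − 152) = -4600/-152 = 30.26.
p = 30 reproduces all three channels after rounding.

30%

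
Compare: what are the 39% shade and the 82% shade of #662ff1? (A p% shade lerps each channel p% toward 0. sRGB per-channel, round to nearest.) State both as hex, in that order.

#662ff1 is rgb(102, 47, 241).
39% shade:
  R: 102 + 0.39×(0−102) = 102 − 39.78 = 62.22 → 62
  G: 47 + 0.39×(0−47) = 47 − 18.33 = 28.67 → 29
  B: 241 + 0.39×(0−241) = 241 − 93.99 = 147.01 → 147
  → #3e1d93
82% shade:
  R: 102 − 83.64 = 18.36 → 18
  G: 47 + 0.82×(0−47) = 47 − 38.54 = 8.46 → 8
  B: 241 − 197.62 = 43.38 → 43
  → #12082b

#3e1d93, #12082b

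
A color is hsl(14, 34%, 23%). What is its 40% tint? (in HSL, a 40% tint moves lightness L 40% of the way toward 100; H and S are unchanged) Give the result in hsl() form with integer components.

hsl(14, 34%, 54%)

L moves 40% from 23 toward 100: 23 + 30.8 = 53.8 → 54.
H and S are unchanged.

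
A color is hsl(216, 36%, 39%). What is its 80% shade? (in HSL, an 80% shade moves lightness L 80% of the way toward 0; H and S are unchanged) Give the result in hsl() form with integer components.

hsl(216, 36%, 8%)

L moves 80% from 39 toward 0: 39 − 31.2 = 7.8 → 8.
H and S are unchanged.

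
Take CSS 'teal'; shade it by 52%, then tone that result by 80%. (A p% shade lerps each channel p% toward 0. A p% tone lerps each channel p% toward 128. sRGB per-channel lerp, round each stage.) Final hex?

CSS teal is rgb(0, 128, 128).
Lerp each channel 52% toward 0:
  R: 0 + 0 = 0 → 0
  G: 128 + 0.52×(0−128) = 128 − 66.56 = 61.44 → 61
  B: 128 − 66.56 = 61.44 → 61
After the shade: rgb(0, 61, 61) = #003D3D.
Per channel, c → c + 0.8(128 − c):
  R: 0 + 0.8×(128−0) = 0 + 102.4 = 102.4 → 102
  G: 61 + 0.8×(128−61) = 61 + 53.6 = 114.6 → 115
  B: 61 + 0.8×(128−61) = 61 + 53.6 = 114.6 → 115
rgb(102, 115, 115) = #667373.

#667373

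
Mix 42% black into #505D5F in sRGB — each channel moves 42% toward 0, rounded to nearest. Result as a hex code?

#2E3637

#505D5F is rgb(80, 93, 95).
Per channel, c → c + 0.42(0 − c):
  R: 80 + 0.42×(0−80) = 80 − 33.6 = 46.4 → 46
  G: 93 − 39.06 = 53.94 → 54
  B: 95 + 0.42×(0−95) = 95 − 39.9 = 55.1 → 55
rgb(46, 54, 55) = #2E3637.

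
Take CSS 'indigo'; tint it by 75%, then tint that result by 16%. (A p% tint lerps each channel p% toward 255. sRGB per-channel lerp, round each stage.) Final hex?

CSS indigo is rgb(75, 0, 130).
A 75% tint moves each channel 75% toward 255:
  R: 75 + 0.75×(255−75) = 75 + 135 = 210 → 210
  G: 0 + 191.25 = 191.25 → 191
  B: 130 + 0.75×(255−130) = 130 + 93.75 = 223.75 → 224
After the tint: rgb(210, 191, 224) = #D2BFE0.
A 16% tint moves each channel 16% toward 255:
  R: 210 + 0.16×(255−210) = 210 + 7.2 = 217.2 → 217
  G: 191 + 10.24 = 201.24 → 201
  B: 224 + 0.16×(255−224) = 224 + 4.96 = 228.96 → 229
rgb(217, 201, 229) = #D9C9E5.

#D9C9E5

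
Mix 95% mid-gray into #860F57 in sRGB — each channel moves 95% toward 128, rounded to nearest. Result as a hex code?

#807A7E

#860F57 is rgb(134, 15, 87).
Lerp each channel 95% toward 128:
  R: 134 + 0.95×(128−134) = 134 − 5.7 = 128.3 → 128
  G: 15 + 0.95×(128−15) = 15 + 107.35 = 122.35 → 122
  B: 87 + 38.95 = 125.95 → 126
rgb(128, 122, 126) = #807A7E.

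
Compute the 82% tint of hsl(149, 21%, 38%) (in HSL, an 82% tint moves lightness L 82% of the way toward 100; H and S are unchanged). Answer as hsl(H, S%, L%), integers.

hsl(149, 21%, 89%)

L moves 82% from 38 toward 100: 38 + 50.84 = 88.84 → 89.
H and S are unchanged.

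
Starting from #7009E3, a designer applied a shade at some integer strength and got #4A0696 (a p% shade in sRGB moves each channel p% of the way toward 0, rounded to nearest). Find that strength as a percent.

34%

#7009E3 is rgb(112, 9, 227); #4A0696 is rgb(74, 6, 150).
On the B channel (widest range): 150 ≈ 227 + (p/100)(0 − 227), so p ≈ 100×(150 − 227)/(0 − 227) = -7700/-227 = 33.92.
p = 34 reproduces all three channels after rounding.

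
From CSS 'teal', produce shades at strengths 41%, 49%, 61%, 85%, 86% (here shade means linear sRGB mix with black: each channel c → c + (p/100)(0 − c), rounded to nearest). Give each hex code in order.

#004c4c, #004141, #003232, #001313, #001212

CSS teal is rgb(0, 128, 128).
41%: (0→0, 128 − 52.48 = 75.52→76, 128 − 52.48 = 75.52→76) → #004c4c
49%: (0→0, 128 − 62.72 = 65.28→65, 128 − 62.72 = 65.28→65) → #004141
61%: (0→0, 128 − 78.08 = 49.92→50, 128 − 78.08 = 49.92→50) → #003232
85%: (0→0, 128 − 108.8 = 19.2→19, 128 − 108.8 = 19.2→19) → #001313
86%: (0→0, 128 − 110.08 = 17.92→18, 128 − 110.08 = 17.92→18) → #001212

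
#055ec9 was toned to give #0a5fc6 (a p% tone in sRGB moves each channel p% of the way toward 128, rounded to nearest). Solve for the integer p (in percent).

#055ec9 is rgb(5, 94, 201); #0a5fc6 is rgb(10, 95, 198).
On the R channel (widest range): 10 ≈ 5 + (p/100)(128 − 5), so p ≈ 100×(10 − 5)/(128 − 5) = 500/123 = 4.07.
p = 4 reproduces all three channels after rounding.

4%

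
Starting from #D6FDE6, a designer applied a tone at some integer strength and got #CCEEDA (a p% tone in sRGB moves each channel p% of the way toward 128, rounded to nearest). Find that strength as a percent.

12%

#D6FDE6 is rgb(214, 253, 230); #CCEEDA is rgb(204, 238, 218).
On the G channel (widest range): 238 ≈ 253 + (p/100)(128 − 253), so p ≈ 100×(238 − 253)/(128 − 253) = -1500/-125 = 12.00.
p = 12 reproduces all three channels after rounding.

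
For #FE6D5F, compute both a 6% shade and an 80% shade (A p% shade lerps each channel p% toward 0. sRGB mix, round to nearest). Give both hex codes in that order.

#FE6D5F is rgb(254, 109, 95).
6% shade:
  R: 254 + 0.06×(0−254) = 254 − 15.24 = 238.76 → 239
  G: 109 − 6.54 = 102.46 → 102
  B: 95 + 0.06×(0−95) = 95 − 5.7 = 89.3 → 89
  → #EF6659
80% shade:
  R: 254 − 203.2 = 50.8 → 51
  G: 109 + 0.8×(0−109) = 109 − 87.2 = 21.8 → 22
  B: 95 + 0.8×(0−95) = 95 − 76 = 19 → 19
  → #331613

#EF6659, #331613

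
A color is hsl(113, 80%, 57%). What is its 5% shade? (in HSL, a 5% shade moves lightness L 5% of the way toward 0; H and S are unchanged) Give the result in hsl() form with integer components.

hsl(113, 80%, 54%)

L moves 5% from 57 toward 0: 57 − 2.85 = 54.15 → 54.
H and S are unchanged.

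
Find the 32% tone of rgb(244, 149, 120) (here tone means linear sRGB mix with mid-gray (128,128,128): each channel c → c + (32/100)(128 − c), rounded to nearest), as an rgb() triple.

Lerp each channel 32% toward 128:
  R: 244 + 0.32×(128−244) = 244 − 37.12 = 206.88 → 207
  G: 149 + 0.32×(128−149) = 149 − 6.72 = 142.28 → 142
  B: 120 + 2.56 = 122.56 → 123

rgb(207, 142, 123)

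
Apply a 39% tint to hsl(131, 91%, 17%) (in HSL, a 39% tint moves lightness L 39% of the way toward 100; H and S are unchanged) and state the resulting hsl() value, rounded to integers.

hsl(131, 91%, 49%)

L moves 39% from 17 toward 100: 17 + 32.37 = 49.37 → 49.
H and S are unchanged.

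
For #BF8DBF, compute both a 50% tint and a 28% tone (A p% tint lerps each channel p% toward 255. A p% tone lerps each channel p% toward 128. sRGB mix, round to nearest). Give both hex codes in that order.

#BF8DBF is rgb(191, 141, 191).
50% tint:
  R: 191 + 0.5×(255−191) = 191 + 32 = 223 → 223
  G: 141 + 57 = 198 → 198
  B: 191 + 32 = 223 → 223
  → #DFC6DF
28% tone:
  R: 191 + 0.28×(128−191) = 191 − 17.64 = 173.36 → 173
  G: 141 − 3.64 = 137.36 → 137
  B: 191 − 17.64 = 173.36 → 173
  → #AD89AD

#DFC6DF, #AD89AD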